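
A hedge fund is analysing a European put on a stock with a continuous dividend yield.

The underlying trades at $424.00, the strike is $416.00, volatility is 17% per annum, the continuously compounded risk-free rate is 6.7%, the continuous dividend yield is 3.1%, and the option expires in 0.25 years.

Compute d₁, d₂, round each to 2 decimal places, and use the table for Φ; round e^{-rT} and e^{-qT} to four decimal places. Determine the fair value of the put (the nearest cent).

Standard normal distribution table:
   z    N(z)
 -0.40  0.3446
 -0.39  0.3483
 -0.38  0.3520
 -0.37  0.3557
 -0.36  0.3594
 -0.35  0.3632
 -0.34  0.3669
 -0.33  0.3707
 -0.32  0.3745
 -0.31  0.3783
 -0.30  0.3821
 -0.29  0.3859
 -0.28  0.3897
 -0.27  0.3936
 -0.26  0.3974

$8.21

σ√T = 0.17 × 0.5000 = 0.0850
d₁ = [ln(424/416) + (0.067 − 0.031 + 0.17²/2)·0.25] / 0.0850 = [0.0190 + 0.0126] / 0.0850 = 0.3725 which rounds to 0.37
d₂ = d₁ − σ√T = 0.3725 − 0.0850 = 0.2875 which rounds to 0.29
exp(−qT) = exp(−0.031·0.25) = 0.9923;  exp(−rT) = exp(−0.067·0.25) = 0.9834
N(−d₂) = N(-0.29) = 0.3859;  N(−d₁) = N(-0.37) = 0.3557
P = 416·0.9834·0.3859 − 424·0.9923·0.3557 = 157.8695 − 149.6555 = 8.2140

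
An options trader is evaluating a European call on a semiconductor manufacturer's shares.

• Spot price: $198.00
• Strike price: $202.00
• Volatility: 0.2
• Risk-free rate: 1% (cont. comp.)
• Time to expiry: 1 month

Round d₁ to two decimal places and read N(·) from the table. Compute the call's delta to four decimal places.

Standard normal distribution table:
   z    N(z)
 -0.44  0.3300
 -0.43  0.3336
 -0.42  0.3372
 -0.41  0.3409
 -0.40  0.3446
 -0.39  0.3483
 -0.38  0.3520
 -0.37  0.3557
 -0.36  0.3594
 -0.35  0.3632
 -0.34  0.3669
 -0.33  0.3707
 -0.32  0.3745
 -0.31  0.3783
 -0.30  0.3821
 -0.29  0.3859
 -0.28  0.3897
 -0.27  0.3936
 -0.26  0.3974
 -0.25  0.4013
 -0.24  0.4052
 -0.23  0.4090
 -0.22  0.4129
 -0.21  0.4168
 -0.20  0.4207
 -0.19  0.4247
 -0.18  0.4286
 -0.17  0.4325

T = 0.08333;  σ√T = 0.0577
d₁ = [ln(198/202) + (0.01 + 0.2²/2)·0.08333] / 0.0577 = [-0.0200 + 0.0025] / 0.0577 = -0.3031 ≈ -0.30
N(d₁) = N(-0.30) = 0.3821
Δ_call = N(d₁) = 0.3821

0.3821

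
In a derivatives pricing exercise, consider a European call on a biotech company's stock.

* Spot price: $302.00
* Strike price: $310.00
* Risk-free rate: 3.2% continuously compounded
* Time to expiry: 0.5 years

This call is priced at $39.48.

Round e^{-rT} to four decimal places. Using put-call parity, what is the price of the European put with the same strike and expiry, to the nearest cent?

e^(−rT) = e^(−0.032·0.5) = 0.9841
Put-call parity: C − P = S − K·e^(−rT) = 302 − 310·0.9841 = 302 − 305.0710 = -3.0710
P = C − (C − P) = 39.48 − (-3.0710) = 42.5510

$42.55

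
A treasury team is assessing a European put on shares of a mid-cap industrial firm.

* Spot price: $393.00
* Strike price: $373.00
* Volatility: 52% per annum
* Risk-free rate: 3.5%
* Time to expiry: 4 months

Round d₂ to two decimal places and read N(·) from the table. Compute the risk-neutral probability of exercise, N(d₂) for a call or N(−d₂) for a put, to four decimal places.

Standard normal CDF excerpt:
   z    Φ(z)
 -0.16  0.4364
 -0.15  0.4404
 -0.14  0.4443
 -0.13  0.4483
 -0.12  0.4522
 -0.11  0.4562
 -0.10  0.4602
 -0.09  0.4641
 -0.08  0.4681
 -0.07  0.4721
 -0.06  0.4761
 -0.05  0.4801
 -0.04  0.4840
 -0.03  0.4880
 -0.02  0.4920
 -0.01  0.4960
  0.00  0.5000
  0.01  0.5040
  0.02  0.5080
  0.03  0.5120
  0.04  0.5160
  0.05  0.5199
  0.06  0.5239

σ√T = 0.52 × 0.5774 = 0.3002
d₁ = [ln(393/373) + (0.035 + ½·0.52²)·0.3333] / (σ√T) = (0.0522 + 0.0567) / 0.3002 = 0.3629 which rounds to 0.36
d₂ = 0.3629 − 0.3002 = 0.0627 which rounds to 0.06
Pr(exercise) under Q = N(−d₂) = N(-0.06) = 0.4761

0.4761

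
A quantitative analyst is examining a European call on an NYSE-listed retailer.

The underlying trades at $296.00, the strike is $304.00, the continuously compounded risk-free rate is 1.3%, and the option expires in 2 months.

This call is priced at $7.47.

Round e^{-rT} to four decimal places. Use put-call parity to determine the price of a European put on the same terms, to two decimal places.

exp(−rT) = exp(−0.013·0.1667) = 0.9978
Put-call parity: C − P = S − K·e^(−rT) = 296 − 304·0.9978 = 296 − 303.3312 = -7.3312
P = C − (C − P) = 7.47 − (-7.3312) = 14.8012

$14.80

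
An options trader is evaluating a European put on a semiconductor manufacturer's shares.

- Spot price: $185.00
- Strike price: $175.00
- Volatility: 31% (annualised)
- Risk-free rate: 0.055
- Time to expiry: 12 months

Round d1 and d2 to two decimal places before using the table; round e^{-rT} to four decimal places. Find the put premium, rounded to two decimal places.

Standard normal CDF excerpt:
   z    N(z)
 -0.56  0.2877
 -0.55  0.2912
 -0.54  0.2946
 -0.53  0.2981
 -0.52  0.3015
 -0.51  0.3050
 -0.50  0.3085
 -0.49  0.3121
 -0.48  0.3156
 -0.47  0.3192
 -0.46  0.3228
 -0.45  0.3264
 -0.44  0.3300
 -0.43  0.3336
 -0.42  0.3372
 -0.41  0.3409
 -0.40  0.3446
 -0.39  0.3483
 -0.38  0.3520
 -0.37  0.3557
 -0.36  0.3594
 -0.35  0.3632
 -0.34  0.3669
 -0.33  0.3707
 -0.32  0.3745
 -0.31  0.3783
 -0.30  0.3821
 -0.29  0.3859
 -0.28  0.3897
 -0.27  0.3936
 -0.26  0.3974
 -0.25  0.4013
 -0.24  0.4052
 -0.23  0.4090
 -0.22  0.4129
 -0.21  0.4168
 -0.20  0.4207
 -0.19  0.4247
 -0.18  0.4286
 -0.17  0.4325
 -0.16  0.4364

$13.26

T = 1;  σ√T = 0.3100
ln(S/K) + (r + σ²/2)T = ln(185/175) + (0.055 + 0.31²/2)·1 = 0.0556 + 0.1031 = 0.1586
d₁ = 0.1586 / 0.3100 = 0.5117 which rounds to 0.51
d₂ = d₁ − σ√T = 0.5117 − 0.3100 = 0.2017 which rounds to 0.20
exp(−rT) = exp(−0.055·1) = 0.9465
N(−d₂) = N(-0.20) = 0.4207;  N(−d₁) = N(-0.51) = 0.3050
P = 175·0.9465·0.4207 − 185·0.3050 = 69.6837 − 56.4250 = 13.2587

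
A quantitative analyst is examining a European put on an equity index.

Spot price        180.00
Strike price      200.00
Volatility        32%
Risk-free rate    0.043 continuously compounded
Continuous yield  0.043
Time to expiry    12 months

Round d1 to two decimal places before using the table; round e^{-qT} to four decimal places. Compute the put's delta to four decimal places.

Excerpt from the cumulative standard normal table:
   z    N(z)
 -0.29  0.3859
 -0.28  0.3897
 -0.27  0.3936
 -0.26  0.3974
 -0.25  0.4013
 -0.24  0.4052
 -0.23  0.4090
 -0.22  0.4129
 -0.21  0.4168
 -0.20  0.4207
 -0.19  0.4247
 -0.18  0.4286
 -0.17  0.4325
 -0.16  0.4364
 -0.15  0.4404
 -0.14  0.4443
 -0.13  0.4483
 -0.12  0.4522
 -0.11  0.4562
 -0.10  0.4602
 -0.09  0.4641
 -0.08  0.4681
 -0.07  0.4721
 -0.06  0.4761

-0.5436

T = 1;  σ√T = 0.3200
d₁ = [ln(180/200) + (0.043 − 0.043 + 0.32²/2)·1] / 0.3200 = [-0.1054 + 0.0512] / 0.3200 = -0.1693 ⇒ -0.17
N(d₁) = N(-0.17) = 0.4325
Δ_put = e^(−qT)·(N(d₁) − 1) = 0.9579·(0.4325 − 1) = -0.5436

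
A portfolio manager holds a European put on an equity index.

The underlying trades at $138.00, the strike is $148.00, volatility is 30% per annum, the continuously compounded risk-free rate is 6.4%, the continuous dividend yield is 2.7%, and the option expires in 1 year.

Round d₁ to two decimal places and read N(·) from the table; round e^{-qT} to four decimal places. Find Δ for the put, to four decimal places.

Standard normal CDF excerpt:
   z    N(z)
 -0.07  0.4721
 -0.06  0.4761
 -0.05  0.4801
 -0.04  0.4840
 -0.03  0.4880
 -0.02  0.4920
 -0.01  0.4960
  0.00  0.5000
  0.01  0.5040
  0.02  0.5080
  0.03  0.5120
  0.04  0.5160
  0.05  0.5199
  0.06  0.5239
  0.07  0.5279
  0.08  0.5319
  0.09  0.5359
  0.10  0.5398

T = 1;  σ√T = 0.3000
ln(S/K) + (r − q + σ²/2)T = ln(138/148) + (0.064 − 0.027 + 0.3²/2)·1 = -0.0700 + 0.0820 = 0.0120
d₁ = 0.0120 / 0.3000 = 0.0401 which rounds to 0.04
N(d₁) = N(0.04) = 0.5160
Δ_put = e^(−qT)·(N(d₁) − 1) = 0.9734·(0.5160 − 1) = -0.4711

-0.4711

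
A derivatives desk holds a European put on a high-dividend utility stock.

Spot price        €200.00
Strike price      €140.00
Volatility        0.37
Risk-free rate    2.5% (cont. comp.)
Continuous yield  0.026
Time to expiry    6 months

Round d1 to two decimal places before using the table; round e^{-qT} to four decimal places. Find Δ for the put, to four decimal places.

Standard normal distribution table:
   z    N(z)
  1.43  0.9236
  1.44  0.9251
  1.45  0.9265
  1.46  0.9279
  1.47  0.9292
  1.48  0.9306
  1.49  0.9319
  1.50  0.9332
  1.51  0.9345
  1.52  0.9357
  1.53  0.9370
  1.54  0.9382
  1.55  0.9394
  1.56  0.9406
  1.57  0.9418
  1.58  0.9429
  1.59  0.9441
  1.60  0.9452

-0.0672

T = 0.5;  σ√T = 0.2616
d₁ = [ln(200/140) + (0.025 − 0.026 + 0.37²/2)·0.5] / 0.2616 = [0.3567 + 0.0337] / 0.2616 = 1.4922 which rounds to 1.49
N(d₁) = N(1.49) = 0.9319
Δ_put = e^(−qT)·(N(d₁) − 1) = 0.9871·(0.9319 − 1) = -0.0672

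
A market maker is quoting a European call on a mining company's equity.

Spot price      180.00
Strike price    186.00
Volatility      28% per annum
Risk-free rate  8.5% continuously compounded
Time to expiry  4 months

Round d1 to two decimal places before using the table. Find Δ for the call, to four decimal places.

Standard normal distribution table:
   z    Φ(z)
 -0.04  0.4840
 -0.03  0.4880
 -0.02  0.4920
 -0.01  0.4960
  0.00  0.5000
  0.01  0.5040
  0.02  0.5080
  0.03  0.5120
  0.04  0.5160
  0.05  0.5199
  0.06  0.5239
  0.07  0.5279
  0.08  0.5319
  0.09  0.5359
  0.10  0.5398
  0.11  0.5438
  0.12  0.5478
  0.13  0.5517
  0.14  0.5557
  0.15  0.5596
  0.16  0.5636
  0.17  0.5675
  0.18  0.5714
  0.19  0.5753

0.5199

T = 0.3333;  σ√T = 0.1617
ln(S/K) + (r + σ²/2)T = ln(180/186) + (0.085 + 0.28²/2)·0.3333 = -0.0328 + 0.0414 = 0.0086
d₁ = 0.0086 / 0.1617 = 0.0533 which rounds to 0.05
N(d₁) = N(0.05) = 0.5199
Δ_call = N(d₁) = 0.5199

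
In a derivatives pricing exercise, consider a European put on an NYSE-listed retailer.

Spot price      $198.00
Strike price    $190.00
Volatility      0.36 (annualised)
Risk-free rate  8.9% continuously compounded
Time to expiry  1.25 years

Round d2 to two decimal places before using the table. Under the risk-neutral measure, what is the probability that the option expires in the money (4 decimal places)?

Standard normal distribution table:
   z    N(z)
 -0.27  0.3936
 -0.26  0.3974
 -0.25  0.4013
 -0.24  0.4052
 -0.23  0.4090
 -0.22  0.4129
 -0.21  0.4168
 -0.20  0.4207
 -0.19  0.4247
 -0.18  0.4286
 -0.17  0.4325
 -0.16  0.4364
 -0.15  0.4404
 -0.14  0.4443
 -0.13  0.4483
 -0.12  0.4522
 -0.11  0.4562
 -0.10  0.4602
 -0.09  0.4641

0.4286

σ√T = 0.36·√1.25 = 0.4025
d₁ = [ln(198/190) + (0.089 + 0.36²/2)·1.25] / 0.4025 = [0.0412 + 0.1922] / 0.4025 = 0.5801 ⇒ 0.58
d₂ = d₁ − σ√T = 0.5801 − 0.4025 = 0.1776 ⇒ 0.18
Risk-neutral Pr[S_T < K] = N(−d₂) = N(-0.18) = 0.4286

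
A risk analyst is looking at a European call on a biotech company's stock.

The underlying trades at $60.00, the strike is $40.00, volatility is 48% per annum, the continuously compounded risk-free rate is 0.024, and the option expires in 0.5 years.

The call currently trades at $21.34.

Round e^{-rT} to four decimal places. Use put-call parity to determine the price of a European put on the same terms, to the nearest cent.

e^(−rT) = e^(−0.024·0.5) = 0.9881
Put-call parity: C − P = S − K·e^(−rT) = 60 − 40·0.9881 = 60 − 39.5240 = 20.4760
P = C − (C − P) = 21.34 − (20.4760) = 0.8640

$0.86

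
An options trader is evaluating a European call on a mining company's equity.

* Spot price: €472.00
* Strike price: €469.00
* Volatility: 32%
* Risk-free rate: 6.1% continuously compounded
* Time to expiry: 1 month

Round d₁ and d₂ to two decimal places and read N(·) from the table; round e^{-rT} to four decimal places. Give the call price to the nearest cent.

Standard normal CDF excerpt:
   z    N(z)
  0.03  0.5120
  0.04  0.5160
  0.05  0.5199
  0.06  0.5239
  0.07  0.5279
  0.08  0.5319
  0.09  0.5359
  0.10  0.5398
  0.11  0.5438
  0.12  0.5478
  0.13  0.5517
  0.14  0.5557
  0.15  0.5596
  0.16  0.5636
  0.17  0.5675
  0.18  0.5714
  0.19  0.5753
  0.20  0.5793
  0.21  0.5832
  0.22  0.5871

€19.67

σ√T = 0.32 × 0.2887 = 0.0924
d₁ = [ln(472/469) + (0.061 + 0.32²/2)·0.08333] / 0.0924 = [0.0064 + 0.0093] / 0.0924 = 0.1702 → 0.17
d₂ = d₁ − σ√T = 0.1702 − 0.0924 = 0.0779 → 0.08
e^(−rT) = e^(−0.061·0.08333) = 0.9949
N(d₁) = N(0.17) = 0.5675;  N(d₂) = N(0.08) = 0.5319
C = 472·0.5675 − 469·0.9949·0.5319 = 267.8600 − 248.1888 = 19.6712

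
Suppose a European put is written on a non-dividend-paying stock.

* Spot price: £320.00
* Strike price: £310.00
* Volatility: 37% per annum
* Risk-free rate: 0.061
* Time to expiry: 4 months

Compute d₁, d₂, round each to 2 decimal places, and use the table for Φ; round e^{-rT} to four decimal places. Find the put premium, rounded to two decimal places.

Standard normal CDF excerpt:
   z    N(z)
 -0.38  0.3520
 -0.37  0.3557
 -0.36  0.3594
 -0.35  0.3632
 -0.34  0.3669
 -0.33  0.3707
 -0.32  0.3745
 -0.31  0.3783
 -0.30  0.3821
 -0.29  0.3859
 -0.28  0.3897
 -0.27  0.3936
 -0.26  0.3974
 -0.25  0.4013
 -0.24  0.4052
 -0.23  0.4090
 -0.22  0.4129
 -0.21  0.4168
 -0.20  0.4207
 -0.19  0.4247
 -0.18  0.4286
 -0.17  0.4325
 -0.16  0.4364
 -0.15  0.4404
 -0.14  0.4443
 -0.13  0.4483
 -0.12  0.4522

£18.74

T = 0.3333;  σ√T = 0.2136
d₁ = [ln(320/310) + (0.061 + 0.37²/2)·0.3333] / 0.2136 = [0.0317 + 0.0432] / 0.2136 = 0.3506 ≈ 0.35
d₂ = d₁ − σ√T = 0.3506 − 0.2136 = 0.1370 ≈ 0.14
exp(−rT) = exp(−0.061·0.3333) = 0.9799
N(−d₂) = N(-0.14) = 0.4443;  N(−d₁) = N(-0.35) = 0.3632
P = 310·0.9799·0.4443 − 320·0.3632 = 134.9646 − 116.2240 = 18.7406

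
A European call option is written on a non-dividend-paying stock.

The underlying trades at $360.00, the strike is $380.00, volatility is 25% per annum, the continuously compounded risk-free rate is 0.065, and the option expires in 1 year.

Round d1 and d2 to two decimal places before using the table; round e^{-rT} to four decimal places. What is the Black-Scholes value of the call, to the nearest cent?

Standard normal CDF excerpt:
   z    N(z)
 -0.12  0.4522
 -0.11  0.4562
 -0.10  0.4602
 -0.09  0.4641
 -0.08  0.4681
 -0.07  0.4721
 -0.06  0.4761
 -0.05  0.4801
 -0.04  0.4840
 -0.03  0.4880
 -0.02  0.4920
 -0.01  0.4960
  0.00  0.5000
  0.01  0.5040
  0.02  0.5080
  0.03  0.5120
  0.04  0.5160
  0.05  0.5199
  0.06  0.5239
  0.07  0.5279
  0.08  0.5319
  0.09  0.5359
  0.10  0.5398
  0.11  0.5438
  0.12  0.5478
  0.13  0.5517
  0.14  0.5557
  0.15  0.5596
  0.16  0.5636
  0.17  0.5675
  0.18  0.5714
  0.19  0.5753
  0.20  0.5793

$37.61

σ√T = 0.25·√1 = 0.2500
d₁ = [ln(360/380) + (0.065 + ½·0.25²)·1] / (σ√T) = (-0.0541 + 0.0963) / 0.2500 = 0.1687 → 0.17
d₂ = 0.1687 − 0.2500 = -0.0813 → -0.08
e^(−rT) = e^(−0.065·1) = 0.9371
C = 360·N(0.17) − 380·0.9371·N(-0.08) = 360·0.5675 − 380·0.9371·0.4681 = 204.3000 − 166.6895 = 37.6105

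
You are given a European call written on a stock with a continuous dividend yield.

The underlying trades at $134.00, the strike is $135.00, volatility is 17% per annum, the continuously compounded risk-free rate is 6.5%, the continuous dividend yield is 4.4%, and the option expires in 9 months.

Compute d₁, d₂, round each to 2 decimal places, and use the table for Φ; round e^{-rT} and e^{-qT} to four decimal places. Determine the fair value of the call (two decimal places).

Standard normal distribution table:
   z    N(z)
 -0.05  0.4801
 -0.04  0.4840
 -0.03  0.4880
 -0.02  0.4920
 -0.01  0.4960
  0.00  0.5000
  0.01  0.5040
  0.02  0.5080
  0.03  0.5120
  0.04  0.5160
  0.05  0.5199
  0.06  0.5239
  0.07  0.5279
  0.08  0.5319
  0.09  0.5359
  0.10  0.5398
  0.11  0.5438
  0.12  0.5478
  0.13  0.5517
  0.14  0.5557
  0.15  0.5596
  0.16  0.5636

$8.27

σ√T = 0.17·√0.75 = 0.1472
d₁ = [ln(134/135) + (0.065 − 0.044 + 0.17²/2)·0.75] / 0.1472 = [-0.0074 + 0.0266] / 0.1472 = 0.1301 ≈ 0.13
d₂ = d₁ − σ√T = 0.1301 − 0.1472 = -0.0171 ≈ -0.02
exp(−qT) = exp(−0.044·0.75) = 0.9675;  exp(−rT) = exp(−0.065·0.75) = 0.9524
C = 134·0.9675·N(0.13) − 135·0.9524·N(-0.02) = 134·0.9675·0.5517 − 135·0.9524·0.4920 = 71.5251 − 63.2584 = 8.2667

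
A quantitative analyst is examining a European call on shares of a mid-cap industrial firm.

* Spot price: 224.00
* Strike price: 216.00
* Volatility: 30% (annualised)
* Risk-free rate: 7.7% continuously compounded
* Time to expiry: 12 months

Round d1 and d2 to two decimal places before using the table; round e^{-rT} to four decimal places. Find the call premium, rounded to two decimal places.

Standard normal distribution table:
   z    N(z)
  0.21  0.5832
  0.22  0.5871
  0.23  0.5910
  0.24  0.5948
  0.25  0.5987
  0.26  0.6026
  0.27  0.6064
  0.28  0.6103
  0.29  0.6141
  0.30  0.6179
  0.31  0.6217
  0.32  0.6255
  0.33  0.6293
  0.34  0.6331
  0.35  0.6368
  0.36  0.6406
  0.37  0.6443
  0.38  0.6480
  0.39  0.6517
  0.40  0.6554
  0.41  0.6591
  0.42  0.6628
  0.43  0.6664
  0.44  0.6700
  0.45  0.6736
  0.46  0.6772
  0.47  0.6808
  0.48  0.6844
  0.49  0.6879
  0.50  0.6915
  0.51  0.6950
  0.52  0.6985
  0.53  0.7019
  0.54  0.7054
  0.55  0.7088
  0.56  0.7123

39.03

σ√T = 0.3·√1 = 0.3000
ln(S/K) + (r + σ²/2)T = ln(224/216) + (0.077 + 0.3²/2)·1 = 0.0364 + 0.1220 = 0.1584
d₁ = 0.1584 / 0.3000 = 0.5279 ≈ 0.53
d₂ = d₁ − σ√T = 0.5279 − 0.3000 = 0.2279 ≈ 0.23
exp(−rT) = exp(−0.077·1) = 0.9259
N(d₁) = N(0.53) = 0.7019;  N(d₂) = N(0.23) = 0.5910
C = 224·0.7019 − 216·0.9259·0.5910 = 157.2256 − 118.1967 = 39.0289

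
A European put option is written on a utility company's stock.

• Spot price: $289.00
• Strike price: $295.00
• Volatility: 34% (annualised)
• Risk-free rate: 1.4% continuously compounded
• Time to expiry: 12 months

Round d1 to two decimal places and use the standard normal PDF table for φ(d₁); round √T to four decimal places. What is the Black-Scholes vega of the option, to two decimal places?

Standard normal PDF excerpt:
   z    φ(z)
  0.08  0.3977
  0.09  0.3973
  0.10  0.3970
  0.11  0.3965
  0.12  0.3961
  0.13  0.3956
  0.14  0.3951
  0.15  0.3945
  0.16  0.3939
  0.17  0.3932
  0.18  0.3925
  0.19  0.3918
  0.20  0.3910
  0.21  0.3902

σ√T = 0.34·√1 = 0.3400
ln(S/K) + (r + σ²/2)T = ln(289/295) + (0.014 + 0.34²/2)·1 = -0.0205 + 0.0718 = 0.0513
d₁ = 0.0513 / 0.3400 = 0.1507 → 0.15
√T = √1 = 1.0000
φ(d₁) = φ(0.15) = 0.3945
vega = S·φ(d₁)·√T = 289·0.3945·1.0000 = 114.0105

114.01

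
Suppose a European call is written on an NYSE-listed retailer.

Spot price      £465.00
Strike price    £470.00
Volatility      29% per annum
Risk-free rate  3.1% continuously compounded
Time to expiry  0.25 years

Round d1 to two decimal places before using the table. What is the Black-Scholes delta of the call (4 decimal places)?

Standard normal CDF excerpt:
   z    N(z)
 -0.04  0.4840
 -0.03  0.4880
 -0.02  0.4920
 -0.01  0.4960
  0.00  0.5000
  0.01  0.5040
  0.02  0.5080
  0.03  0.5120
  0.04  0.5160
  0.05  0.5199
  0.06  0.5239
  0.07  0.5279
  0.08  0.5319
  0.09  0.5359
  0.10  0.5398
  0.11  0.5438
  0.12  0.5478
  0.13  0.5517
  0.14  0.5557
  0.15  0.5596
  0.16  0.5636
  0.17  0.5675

0.5199

σ√T = 0.29 × 0.5000 = 0.1450
ln(S/K) + (r + σ²/2)T = ln(465/470) + (0.031 + 0.29²/2)·0.25 = -0.0107 + 0.0183 = 0.0076
d₁ = 0.0076 / 0.1450 = 0.0522 → 0.05
N(d₁) = N(0.05) = 0.5199
Δ_call = N(d₁) = 0.5199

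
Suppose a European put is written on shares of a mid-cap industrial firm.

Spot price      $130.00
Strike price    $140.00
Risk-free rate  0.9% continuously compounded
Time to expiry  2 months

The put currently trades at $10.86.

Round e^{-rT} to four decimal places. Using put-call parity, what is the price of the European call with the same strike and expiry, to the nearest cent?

$1.07

e^(−rT) = e^(−0.009·0.1667) = 0.9985
Put-call parity: C − P = S − K·e^(−rT) = 130 − 140·0.9985 = 130 − 139.7900 = -9.7900
C = P + (C − P) = 10.86 + (-9.7900) = 1.0700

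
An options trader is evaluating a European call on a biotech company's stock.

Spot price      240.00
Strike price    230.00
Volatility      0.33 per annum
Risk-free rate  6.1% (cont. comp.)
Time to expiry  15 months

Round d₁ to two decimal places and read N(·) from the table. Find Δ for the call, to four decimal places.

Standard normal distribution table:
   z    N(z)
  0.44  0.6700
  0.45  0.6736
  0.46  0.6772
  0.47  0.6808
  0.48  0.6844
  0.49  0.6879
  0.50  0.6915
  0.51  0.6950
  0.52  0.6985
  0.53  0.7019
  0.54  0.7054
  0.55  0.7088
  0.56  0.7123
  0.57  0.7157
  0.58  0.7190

0.6950

σ√T = 0.33 × 1.1180 = 0.3690
d₁ = [ln(240/230) + (0.061 + ½·0.33²)·1.25] / (σ√T) = (0.0426 + 0.1443) / 0.3690 = 0.5065 ≈ 0.51
N(d₁) = N(0.51) = 0.6950
Δ_call = N(d₁) = 0.6950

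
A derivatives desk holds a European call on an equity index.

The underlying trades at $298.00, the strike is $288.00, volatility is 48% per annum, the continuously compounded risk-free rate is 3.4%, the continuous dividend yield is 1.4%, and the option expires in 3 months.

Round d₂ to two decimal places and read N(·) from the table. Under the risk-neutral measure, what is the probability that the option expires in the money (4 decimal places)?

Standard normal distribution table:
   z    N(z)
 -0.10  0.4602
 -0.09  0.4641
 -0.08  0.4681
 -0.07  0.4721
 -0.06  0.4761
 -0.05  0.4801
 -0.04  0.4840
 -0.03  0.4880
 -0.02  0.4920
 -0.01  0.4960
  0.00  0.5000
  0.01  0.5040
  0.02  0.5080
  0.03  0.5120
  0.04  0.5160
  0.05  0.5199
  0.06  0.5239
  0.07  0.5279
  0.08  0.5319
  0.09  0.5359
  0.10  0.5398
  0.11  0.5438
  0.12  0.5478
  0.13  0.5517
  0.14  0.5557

0.5160

T = 0.25;  σ√T = 0.2400
ln(S/K) + (r − q + σ²/2)T = ln(298/288) + (0.034 − 0.014 + 0.48²/2)·0.25 = 0.0341 + 0.0338 = 0.0679
d₁ = 0.0679 / 0.2400 = 0.2831 ≈ 0.28
d₂ = d₁ − σ√T = 0.2831 − 0.2400 = 0.0431 ≈ 0.04
Pr(exercise) under Q = N(d₂) = 0.5160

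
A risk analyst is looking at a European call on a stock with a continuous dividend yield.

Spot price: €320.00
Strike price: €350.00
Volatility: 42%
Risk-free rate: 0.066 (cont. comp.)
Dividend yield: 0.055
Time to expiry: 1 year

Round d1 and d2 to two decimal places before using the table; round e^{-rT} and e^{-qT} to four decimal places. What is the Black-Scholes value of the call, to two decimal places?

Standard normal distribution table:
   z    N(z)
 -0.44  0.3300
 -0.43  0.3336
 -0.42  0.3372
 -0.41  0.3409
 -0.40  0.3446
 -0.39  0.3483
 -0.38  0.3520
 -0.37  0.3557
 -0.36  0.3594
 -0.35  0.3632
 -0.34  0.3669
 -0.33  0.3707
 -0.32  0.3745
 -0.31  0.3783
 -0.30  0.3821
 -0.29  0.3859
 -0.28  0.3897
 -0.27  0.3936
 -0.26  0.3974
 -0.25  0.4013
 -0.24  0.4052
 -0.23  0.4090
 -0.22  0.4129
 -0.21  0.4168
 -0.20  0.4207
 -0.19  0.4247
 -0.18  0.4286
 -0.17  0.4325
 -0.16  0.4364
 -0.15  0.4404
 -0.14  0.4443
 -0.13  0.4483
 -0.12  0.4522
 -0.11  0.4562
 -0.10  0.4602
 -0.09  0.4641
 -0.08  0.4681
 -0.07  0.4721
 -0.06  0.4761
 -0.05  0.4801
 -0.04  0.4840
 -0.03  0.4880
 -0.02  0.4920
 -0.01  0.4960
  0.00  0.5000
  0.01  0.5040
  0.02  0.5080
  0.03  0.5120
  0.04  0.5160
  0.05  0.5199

€40.96

T = 1;  σ√T = 0.4200
ln(S/K) + (r − q + σ²/2)T = ln(320/350) + (0.066 − 0.055 + 0.42²/2)·1 = -0.0896 + 0.0992 = 0.0096
d₁ = 0.0096 / 0.4200 = 0.0228 ⇒ 0.02
d₂ = d₁ − σ√T = 0.0228 − 0.4200 = -0.3972 ⇒ -0.40
e^(−qT) = e^(−0.055·1) = 0.9465;  e^(−rT) = e^(−0.066·1) = 0.9361
N(d₁) = N(0.02) = 0.5080;  N(d₂) = N(-0.40) = 0.3446
C = 320·0.9465·0.5080 − 350·0.9361·0.3446 = 153.8630 − 112.9030 = 40.9600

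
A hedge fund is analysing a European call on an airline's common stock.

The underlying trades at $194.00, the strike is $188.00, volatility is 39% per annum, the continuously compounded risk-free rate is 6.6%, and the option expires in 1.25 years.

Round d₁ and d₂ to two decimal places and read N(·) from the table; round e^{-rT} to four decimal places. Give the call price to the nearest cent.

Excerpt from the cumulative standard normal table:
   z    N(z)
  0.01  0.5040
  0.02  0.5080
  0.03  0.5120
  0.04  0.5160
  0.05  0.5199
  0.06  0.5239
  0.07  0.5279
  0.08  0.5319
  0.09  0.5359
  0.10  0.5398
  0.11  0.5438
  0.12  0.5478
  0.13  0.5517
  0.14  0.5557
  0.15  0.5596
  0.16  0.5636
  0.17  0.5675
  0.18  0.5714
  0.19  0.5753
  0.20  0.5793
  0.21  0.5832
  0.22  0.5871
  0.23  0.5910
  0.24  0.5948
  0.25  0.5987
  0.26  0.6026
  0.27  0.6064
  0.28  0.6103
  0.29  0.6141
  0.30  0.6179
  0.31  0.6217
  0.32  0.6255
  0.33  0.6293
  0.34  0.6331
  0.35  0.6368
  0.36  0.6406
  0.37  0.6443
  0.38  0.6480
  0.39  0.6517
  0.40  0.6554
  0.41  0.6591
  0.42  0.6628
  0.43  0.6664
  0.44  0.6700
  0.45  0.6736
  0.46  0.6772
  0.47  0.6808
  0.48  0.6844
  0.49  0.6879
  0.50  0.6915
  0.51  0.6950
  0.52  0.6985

$43.45

σ√T = 0.39·√1.25 = 0.4360
d₁ = [ln(194/188) + (0.066 + ½·0.39²)·1.25] / (σ√T) = (0.0314 + 0.1776) / 0.4360 = 0.4793 which rounds to 0.48
d₂ = 0.4793 − 0.4360 = 0.0432 which rounds to 0.04
exp(−rT) = exp(−0.066·1.25) = 0.9208
N(d₁) = N(0.48) = 0.6844;  N(d₂) = N(0.04) = 0.5160
C = 194·0.6844 − 188·0.9208·0.5160 = 132.7736 − 89.3250 = 43.4486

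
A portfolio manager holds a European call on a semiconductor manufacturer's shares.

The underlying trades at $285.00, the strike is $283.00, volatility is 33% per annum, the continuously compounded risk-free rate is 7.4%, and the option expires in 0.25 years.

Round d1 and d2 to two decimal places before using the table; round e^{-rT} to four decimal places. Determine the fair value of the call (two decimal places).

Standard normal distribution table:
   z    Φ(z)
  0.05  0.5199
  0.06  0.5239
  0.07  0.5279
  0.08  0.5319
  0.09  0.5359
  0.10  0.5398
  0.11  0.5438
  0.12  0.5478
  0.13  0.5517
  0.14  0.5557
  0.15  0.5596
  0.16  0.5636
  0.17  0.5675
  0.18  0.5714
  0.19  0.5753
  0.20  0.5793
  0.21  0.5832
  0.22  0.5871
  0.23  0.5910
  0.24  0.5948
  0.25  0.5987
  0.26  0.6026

$22.86

T = 0.25;  σ√T = 0.1650
d₁ = [ln(285/283) + (0.074 + 0.33²/2)·0.25] / 0.1650 = [0.0070 + 0.0321] / 0.1650 = 0.2373 which rounds to 0.24
d₂ = d₁ − σ√T = 0.2373 − 0.1650 = 0.0723 which rounds to 0.07
e^(−rT) = e^(−0.074·0.25) = 0.9817
N(d₁) = N(0.24) = 0.5948;  N(d₂) = N(0.07) = 0.5279
C = 285·0.5948 − 283·0.9817·0.5279 = 169.5180 − 146.6618 = 22.8562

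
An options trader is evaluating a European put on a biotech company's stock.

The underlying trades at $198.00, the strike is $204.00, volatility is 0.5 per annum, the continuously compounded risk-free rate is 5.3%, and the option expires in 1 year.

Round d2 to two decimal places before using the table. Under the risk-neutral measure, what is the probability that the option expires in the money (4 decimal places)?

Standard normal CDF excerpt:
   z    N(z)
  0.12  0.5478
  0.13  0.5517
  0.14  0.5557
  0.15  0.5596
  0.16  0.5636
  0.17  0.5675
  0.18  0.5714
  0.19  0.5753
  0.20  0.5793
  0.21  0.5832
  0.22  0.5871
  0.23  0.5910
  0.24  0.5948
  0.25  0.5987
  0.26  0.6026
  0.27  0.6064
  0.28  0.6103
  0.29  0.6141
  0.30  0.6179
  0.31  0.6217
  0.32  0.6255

0.5793

σ√T = 0.5·√1 = 0.5000
d₁ = [ln(198/204) + (0.053 + ½·0.5²)·1] / (σ√T) = (-0.0299 + 0.1780) / 0.5000 = 0.2963 which rounds to 0.30
d₂ = 0.2963 − 0.5000 = -0.2037 which rounds to -0.20
Risk-neutral Pr[S_T < K] = N(−d₂) = N(0.20) = 0.5793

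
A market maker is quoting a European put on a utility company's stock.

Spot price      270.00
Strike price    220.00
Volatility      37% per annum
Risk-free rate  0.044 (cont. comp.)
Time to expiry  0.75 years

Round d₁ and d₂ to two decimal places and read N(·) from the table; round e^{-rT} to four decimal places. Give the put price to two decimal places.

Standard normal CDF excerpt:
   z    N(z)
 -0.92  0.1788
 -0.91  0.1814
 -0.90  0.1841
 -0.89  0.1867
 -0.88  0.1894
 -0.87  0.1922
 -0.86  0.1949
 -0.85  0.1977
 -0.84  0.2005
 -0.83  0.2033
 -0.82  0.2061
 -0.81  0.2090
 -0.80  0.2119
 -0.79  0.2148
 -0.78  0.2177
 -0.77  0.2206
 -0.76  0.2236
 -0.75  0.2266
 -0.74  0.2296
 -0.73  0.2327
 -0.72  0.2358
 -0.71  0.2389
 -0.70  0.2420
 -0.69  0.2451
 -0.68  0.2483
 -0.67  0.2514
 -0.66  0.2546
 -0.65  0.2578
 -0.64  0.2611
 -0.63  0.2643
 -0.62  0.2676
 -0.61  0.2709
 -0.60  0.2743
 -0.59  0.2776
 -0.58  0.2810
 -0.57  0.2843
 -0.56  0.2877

T = 0.75;  σ√T = 0.3204
ln(S/K) + (r + σ²/2)T = ln(270/220) + (0.044 + 0.37²/2)·0.75 = 0.2048 + 0.0843 = 0.2891
d₁ = 0.2891 / 0.3204 = 0.9023 ⇒ 0.90
d₂ = d₁ − σ√T = 0.9023 − 0.3204 = 0.5819 ⇒ 0.58
exp(−rT) = exp(−0.044·0.75) = 0.9675
P = 220·0.9675·N(-0.58) − 270·N(-0.90) = 220·0.9675·0.2810 − 270·0.1841 = 59.8109 − 49.7070 = 10.1039

10.10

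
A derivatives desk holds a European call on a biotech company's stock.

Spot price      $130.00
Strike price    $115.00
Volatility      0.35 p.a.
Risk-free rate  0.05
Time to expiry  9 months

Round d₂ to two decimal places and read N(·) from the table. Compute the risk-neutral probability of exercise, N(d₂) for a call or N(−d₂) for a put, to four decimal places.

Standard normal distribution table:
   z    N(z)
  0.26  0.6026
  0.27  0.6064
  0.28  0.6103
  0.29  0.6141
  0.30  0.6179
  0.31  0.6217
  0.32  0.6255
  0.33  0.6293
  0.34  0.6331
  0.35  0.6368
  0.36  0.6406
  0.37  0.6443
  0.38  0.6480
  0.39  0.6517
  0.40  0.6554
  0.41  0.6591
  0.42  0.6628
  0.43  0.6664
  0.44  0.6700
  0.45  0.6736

0.6480

σ√T = 0.35·√0.75 = 0.3031
d₁ = [ln(130/115) + (0.05 + 0.35²/2)·0.75] / 0.3031 = [0.1226 + 0.0834] / 0.3031 = 0.6798 ⇒ 0.68
d₂ = d₁ − σ√T = 0.6798 − 0.3031 = 0.3766 ⇒ 0.38
Pr(exercise) under Q = N(d₂) = 0.6480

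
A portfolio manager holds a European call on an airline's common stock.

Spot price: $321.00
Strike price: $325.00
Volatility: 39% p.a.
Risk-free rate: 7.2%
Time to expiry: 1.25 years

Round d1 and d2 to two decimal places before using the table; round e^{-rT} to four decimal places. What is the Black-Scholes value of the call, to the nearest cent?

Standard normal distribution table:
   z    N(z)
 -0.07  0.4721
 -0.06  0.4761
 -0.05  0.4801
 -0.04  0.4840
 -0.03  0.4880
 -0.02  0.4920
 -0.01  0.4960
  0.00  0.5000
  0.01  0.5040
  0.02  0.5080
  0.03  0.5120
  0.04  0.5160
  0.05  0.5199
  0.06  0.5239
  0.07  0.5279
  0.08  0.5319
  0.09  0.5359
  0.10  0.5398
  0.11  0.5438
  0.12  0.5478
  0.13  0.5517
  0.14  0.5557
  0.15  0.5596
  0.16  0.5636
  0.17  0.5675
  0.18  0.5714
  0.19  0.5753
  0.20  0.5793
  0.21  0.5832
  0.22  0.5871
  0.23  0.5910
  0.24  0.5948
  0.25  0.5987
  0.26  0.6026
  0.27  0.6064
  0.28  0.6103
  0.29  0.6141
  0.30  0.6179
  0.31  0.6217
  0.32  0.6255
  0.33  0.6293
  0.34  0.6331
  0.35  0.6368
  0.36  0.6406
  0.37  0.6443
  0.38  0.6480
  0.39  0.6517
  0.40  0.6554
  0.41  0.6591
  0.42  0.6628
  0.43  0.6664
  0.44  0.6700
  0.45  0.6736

$66.63

T = 1.25;  σ√T = 0.4360
d₁ = [ln(321/325) + (0.072 + ½·0.39²)·1.25] / (σ√T) = (-0.0124 + 0.1851) / 0.4360 = 0.3960 which rounds to 0.40
d₂ = 0.3960 − 0.4360 = -0.0400 which rounds to -0.04
e^(−rT) = e^(−0.072·1.25) = 0.9139
C = 321·N(0.40) − 325·0.9139·N(-0.04) = 321·0.6554 − 325·0.9139·0.4840 = 210.3834 − 143.7565 = 66.6269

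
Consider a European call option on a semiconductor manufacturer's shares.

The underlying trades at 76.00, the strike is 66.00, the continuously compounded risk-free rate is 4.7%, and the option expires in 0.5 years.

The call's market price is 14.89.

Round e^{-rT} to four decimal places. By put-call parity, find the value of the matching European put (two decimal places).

3.36

e^(−rT) = e^(−0.047·0.5) = 0.9768
Put-call parity: C − P = S − K·e^(−rT) = 76 − 66·0.9768 = 76 − 64.4688 = 11.5312
P = C − (C − P) = 14.89 − (11.5312) = 3.3588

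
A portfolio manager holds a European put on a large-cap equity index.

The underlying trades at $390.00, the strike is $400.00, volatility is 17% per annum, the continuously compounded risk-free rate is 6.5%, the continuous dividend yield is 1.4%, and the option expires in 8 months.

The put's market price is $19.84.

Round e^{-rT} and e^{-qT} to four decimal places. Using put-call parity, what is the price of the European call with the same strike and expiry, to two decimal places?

$23.17

e^(−qT) = e^(−0.014·0.6667) = 0.9907;  e^(−rT) = e^(−0.065·0.6667) = 0.9576
Put-call parity: C − P = S·e^(−qT) − K·e^(−rT) = 390·0.9907 − 400·0.9576 = 386.3730 − 383.0400 = 3.3330
C = P + (C − P) = 19.84 + (3.3330) = 23.1730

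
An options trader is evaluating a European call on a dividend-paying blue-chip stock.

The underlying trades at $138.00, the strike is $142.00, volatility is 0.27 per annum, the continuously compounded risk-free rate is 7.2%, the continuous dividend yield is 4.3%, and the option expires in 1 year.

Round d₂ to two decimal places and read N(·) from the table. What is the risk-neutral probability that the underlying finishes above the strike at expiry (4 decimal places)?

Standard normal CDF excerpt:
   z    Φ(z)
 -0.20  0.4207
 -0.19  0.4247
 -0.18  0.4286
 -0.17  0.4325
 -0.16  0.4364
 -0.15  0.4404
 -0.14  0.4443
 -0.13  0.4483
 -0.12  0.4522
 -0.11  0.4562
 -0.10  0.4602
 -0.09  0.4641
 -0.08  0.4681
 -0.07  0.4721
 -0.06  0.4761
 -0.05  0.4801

0.4483

σ√T = 0.27·√1 = 0.2700
d₁ = [ln(138/142) + (0.072 − 0.043 + ½·0.27²)·1] / (σ√T) = (-0.0286 + 0.0655) / 0.2700 = 0.1366 ≈ 0.14
d₂ = 0.1366 − 0.2700 = -0.1334 ≈ -0.13
Risk-neutral Pr[S_T > K] = N(d₂) = N(-0.13) = 0.4483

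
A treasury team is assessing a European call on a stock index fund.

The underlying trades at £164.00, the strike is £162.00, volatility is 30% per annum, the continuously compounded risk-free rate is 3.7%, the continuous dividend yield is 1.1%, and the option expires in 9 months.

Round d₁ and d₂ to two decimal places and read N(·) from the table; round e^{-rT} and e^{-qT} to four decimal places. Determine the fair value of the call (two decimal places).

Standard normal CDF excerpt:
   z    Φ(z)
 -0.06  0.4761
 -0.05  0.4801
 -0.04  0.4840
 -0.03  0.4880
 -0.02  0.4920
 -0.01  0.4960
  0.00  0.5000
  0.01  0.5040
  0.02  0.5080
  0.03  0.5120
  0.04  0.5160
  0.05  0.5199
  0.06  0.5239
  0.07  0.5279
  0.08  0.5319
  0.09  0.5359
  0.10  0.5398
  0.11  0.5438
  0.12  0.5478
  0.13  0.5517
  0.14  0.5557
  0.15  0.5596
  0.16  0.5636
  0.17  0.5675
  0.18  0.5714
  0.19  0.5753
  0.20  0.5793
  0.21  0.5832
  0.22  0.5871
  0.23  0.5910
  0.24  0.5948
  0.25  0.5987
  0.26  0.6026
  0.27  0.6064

£19.23

T = 0.75;  σ√T = 0.2598
d₁ = [ln(164/162) + (0.037 − 0.011 + 0.3²/2)·0.75] / 0.2598 = [0.0123 + 0.0532] / 0.2598 = 0.2522 ⇒ 0.25
d₂ = d₁ − σ√T = 0.2522 − 0.2598 = -0.0076 ⇒ -0.01
e^(−qT) = e^(−0.011·0.75) = 0.9918;  e^(−rT) = e^(−0.037·0.75) = 0.9726
C = 164·0.9918·N(0.25) − 162·0.9726·N(-0.01) = 164·0.9918·0.5987 − 162·0.9726·0.4960 = 97.3817 − 78.1504 = 19.2313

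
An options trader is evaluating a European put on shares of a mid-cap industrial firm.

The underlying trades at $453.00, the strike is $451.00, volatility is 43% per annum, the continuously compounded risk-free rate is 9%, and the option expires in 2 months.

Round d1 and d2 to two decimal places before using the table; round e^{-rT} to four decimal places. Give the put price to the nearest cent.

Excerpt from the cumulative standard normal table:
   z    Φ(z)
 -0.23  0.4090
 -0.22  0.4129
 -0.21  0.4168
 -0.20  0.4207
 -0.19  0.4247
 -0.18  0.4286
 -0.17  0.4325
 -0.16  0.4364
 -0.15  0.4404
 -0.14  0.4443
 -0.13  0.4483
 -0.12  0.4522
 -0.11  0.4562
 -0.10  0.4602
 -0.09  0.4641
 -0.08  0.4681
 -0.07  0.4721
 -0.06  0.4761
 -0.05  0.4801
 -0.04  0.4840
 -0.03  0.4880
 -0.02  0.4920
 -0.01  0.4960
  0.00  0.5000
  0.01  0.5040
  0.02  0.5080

$28.01

σ√T = 0.43 × 0.4082 = 0.1755
d₁ = [ln(453/451) + (0.09 + ½·0.43²)·0.1667] / (σ√T) = (0.0044 + 0.0304) / 0.1755 = 0.1984 ⇒ 0.20
d₂ = 0.1984 − 0.1755 = 0.0229 ⇒ 0.02
e^(−rT) = e^(−0.09·0.1667) = 0.9851
N(−d₂) = N(-0.02) = 0.4920;  N(−d₁) = N(-0.20) = 0.4207
P = 451·0.9851·0.4920 − 453·0.4207 = 218.5858 − 190.5771 = 28.0087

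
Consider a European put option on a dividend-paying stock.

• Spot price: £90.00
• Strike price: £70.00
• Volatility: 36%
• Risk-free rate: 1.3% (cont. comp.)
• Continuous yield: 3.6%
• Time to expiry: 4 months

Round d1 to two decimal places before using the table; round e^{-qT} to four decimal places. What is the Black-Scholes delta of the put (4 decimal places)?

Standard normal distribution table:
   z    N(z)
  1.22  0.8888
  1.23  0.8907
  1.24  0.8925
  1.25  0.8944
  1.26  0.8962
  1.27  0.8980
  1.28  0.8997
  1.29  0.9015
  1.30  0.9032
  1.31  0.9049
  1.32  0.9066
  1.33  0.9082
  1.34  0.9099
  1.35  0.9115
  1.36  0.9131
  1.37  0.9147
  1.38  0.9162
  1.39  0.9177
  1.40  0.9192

σ√T = 0.36 × 0.5774 = 0.2078
d₁ = [ln(90/70) + (0.013 − 0.036 + 0.36²/2)·0.3333] / 0.2078 = [0.2513 + 0.0139] / 0.2078 = 1.2762 which rounds to 1.28
N(d₁) = N(1.28) = 0.8997
Δ_put = e^(−qT)·(N(d₁) − 1) = 0.9881·(0.8997 − 1) = -0.0991

-0.0991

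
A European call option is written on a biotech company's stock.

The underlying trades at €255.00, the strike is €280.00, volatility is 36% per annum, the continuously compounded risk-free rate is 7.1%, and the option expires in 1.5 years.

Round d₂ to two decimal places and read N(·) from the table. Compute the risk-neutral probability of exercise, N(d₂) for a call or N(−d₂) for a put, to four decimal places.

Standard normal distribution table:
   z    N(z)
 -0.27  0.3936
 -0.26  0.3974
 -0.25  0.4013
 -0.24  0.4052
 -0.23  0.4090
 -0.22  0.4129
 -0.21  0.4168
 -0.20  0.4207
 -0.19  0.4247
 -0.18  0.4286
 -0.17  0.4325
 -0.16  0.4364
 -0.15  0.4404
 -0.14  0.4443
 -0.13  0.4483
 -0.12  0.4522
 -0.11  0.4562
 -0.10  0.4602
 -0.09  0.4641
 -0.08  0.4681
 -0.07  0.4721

σ√T = 0.36 × 1.2247 = 0.4409
d₁ = [ln(255/280) + (0.071 + 0.36²/2)·1.5] / 0.4409 = [-0.0935 + 0.2037] / 0.4409 = 0.2499 ≈ 0.25
d₂ = d₁ − σ√T = 0.2499 − 0.4409 = -0.1910 ≈ -0.19
Risk-neutral Pr[S_T > K] = N(d₂) = N(-0.19) = 0.4247

0.4247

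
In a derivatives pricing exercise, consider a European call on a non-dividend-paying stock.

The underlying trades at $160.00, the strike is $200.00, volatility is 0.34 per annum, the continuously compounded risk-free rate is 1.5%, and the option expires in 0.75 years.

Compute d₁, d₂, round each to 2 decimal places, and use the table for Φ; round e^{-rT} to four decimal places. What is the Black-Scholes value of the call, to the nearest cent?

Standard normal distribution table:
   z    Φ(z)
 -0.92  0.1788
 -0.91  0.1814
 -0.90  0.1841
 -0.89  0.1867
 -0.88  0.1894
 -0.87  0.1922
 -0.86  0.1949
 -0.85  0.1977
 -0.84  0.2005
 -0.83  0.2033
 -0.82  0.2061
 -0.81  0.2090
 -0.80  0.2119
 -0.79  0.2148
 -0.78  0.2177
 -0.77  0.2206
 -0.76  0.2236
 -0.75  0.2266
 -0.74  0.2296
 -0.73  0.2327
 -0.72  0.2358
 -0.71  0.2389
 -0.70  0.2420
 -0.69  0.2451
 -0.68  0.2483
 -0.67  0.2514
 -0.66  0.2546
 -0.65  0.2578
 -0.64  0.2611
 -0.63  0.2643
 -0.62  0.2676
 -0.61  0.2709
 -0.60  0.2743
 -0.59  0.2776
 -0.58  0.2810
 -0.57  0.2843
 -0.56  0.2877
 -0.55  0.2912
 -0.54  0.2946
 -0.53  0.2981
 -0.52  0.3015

σ√T = 0.34·√0.75 = 0.2944
d₁ = [ln(160/200) + (0.015 + ½·0.34²)·0.75] / (σ√T) = (-0.2231 + 0.0546) / 0.2944 = -0.5724 which rounds to -0.57
d₂ = -0.5724 − 0.2944 = -0.8669 which rounds to -0.87
e^(−rT) = e^(−0.015·0.75) = 0.9888
C = 160·N(-0.57) − 200·0.9888·N(-0.87) = 160·0.2843 − 200·0.9888·0.1922 = 45.4880 − 38.0095 = 7.4785

$7.48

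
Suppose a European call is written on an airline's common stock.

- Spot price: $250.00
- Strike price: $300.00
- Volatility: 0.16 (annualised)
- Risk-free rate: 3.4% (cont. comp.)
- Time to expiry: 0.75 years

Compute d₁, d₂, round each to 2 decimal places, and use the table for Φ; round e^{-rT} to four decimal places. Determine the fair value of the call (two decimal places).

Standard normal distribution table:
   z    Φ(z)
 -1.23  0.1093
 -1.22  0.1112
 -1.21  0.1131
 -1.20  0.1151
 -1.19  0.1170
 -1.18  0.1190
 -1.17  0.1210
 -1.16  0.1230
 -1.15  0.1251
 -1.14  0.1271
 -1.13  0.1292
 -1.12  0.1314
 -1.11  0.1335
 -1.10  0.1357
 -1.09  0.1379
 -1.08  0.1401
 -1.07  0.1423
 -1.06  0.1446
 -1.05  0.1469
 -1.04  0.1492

T = 0.75;  σ√T = 0.1386
d₁ = [ln(250/300) + (0.034 + 0.16²/2)·0.75] / 0.1386 = [-0.1823 + 0.0351] / 0.1386 = -1.0625 → -1.06
d₂ = d₁ − σ√T = -1.0625 − 0.1386 = -1.2010 → -1.20
exp(−rT) = exp(−0.034·0.75) = 0.9748
C = 250·N(-1.06) − 300·0.9748·N(-1.20) = 250·0.1446 − 300·0.9748·0.1151 = 36.1500 − 33.6598 = 2.4902

$2.49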